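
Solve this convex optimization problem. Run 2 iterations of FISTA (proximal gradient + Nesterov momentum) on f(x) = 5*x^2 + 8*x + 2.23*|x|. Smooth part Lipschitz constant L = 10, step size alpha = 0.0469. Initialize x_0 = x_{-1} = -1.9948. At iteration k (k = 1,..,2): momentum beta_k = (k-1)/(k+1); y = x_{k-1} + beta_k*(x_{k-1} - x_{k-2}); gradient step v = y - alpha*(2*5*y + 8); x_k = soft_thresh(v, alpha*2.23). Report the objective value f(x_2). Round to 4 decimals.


FISTA on f(x) = 5*x^2 + 8*x + 2.23*|x|
L = 10, alpha = 0.0469
Iteration 1: beta = 0.0, y = -1.9948 + 0.0*(-1.9948 + 1.9948) = -1.9948
  grad(y) = -11.948, v = y - alpha*grad = -1.4344
  prox(v) = soft_thresh(-1.4344, 0.1046) = -1.3299
Iteration 2: beta = 0.3333, y = -1.3299 + 0.3333*(-1.3299 + 1.9948) = -1.1082
  grad(y) = -3.082, v = y - alpha*grad = -0.9637
  prox(v) = soft_thresh(-0.9637, 0.1046) = -0.8591
f(x_2) = 5*(-0.8591)^2 + 8*(-0.8591) + 2.23*|-0.8591| = -1.2668


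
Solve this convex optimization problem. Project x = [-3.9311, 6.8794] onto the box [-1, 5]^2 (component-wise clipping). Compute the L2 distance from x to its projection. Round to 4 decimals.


Project each component onto [-1, 5].
clip(-3.9311) = -1.0, clip(6.8794) = 5.0
Projection = [-1.0, 5.0]
Squared diffs: [8.5913, 3.5321]
Distance = sqrt(12.1234) = 3.4819


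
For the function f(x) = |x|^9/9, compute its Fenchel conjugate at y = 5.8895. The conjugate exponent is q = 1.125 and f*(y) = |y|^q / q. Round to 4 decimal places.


The conjugate exponent q satisfies 1/p + 1/q = 1.
p = 9, so q = 9/(9 - 1) = 1.125
|y|^q = 5.8895^1.125 = 7.3509
f*(5.8895) = 7.3509 / 1.125 = 6.5341


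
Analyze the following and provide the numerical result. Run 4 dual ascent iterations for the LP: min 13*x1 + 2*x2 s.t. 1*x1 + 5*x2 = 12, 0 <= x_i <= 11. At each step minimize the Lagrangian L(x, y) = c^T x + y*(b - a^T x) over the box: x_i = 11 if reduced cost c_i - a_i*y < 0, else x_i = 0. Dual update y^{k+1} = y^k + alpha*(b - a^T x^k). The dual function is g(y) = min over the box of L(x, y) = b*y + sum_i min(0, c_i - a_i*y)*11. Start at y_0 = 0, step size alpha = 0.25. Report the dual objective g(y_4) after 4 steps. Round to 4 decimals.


Dual ascent for LP: min 13*x1 + 2*x2, 1*x1 + 5*x2 = 12, 0 <= x_i <= 11
Step 1: y^k = 0.0, reduced costs: (13.0, 2.0)
  x^k = (0.0, 0.0), subgradient = b - a^T x = 12.0
  y^{k+1} = 0.0 + 0.25*12.0 = 3.0
Step 2: y^k = 3.0, reduced costs: (10.0, -13.0)
  x^k = (0.0, 11.0), subgradient = b - a^T x = -43.0
  y^{k+1} = 3.0 + 0.25*-43.0 = -7.75
Step 3: y^k = -7.75, reduced costs: (20.75, 40.75)
  x^k = (0.0, 0.0), subgradient = b - a^T x = 12.0
  y^{k+1} = -7.75 + 0.25*12.0 = -4.75
Step 4: y^k = -4.75, reduced costs: (17.75, 25.75)
  x^k = (0.0, 0.0), subgradient = b - a^T x = 12.0
  y^{k+1} = -4.75 + 0.25*12.0 = -1.75
Dual objective at y_4 = -1.75: reduced costs (14.75, 10.75), box minimizer x = (0.0, 0.0)
g(y_4) = b*y + (c1 - a1*y)*x1 + (c2 - a2*y)*x2 = 12*(-1.75) + 14.75*0.0 + 10.75*0.0 = -21.0 + 0.0 + 0.0 = -21.0


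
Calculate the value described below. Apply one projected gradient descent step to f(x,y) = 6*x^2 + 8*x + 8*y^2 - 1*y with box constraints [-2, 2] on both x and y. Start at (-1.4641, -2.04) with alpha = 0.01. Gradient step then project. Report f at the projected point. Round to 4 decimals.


Step 1: Compute gradient at (-1.4641, -2.04).
grad_x = 2*6*-1.4641 + 8 = -9.5692
grad_y = 2*8*-2.04 - 1 = -33.64
Step 2: Gradient step.
x_raw = -1.4641 - 0.01*-9.5692 = -1.3684
y_raw = -2.04 - 0.01*-33.64 = -1.7036
Step 3: Project onto [-2, 2].
x_proj = clip(-1.3684) = -1.3684
y_proj = clip(-1.7036) = -1.7036
Step 4: Evaluate f.
f(-1.3684, -1.7036) = 25.2096


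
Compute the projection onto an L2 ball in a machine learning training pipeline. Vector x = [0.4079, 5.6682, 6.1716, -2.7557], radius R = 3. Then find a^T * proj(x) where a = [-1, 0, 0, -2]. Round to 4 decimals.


Step 1: Compute ||x|| (intermediates to 6 decimals).
||x|| = sqrt(0.4079^2 + 5.6682^2 + 6.1716^2 + (-2.7557)^2) = 8.830481
Step 2: Project.
Since ||x|| > R, scale = R/||x|| = 3/8.830481 = 0.339732, proj(x) = scale * x
proj(x) = [0.138577, 1.925669, 2.09669, -0.936199]
Step 3: Dot product.
a^T * proj(x) = -1*0.138577 + 0*1.925669 + 0*2.09669 - 2*(-0.936199) = 1.7338


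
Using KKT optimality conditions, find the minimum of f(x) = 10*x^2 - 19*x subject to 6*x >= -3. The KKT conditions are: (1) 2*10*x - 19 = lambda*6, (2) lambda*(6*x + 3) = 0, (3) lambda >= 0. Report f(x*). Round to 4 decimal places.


Step 1: Try lambda = 0 (constraint inactive).
Stationarity: 2*10*x - 19 = 0
x* = 19/(2*10) = 0.95
Check constraint: 6*0.95 = 5.7 >= -3 -- satisfied.
Step 2: Compute optimal value.
f(x*) = 10*0.95^2 - 19*0.95 = -9.025


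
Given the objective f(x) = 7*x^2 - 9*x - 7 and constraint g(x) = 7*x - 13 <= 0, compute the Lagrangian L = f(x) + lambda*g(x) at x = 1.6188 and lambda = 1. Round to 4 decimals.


Step 1: Evaluate f(x).
f(1.6188) = 7*1.6188^2 - 9*1.6188 - 7 = -3.2256
Step 2: Evaluate g(x).
g(1.6188) = 7*1.6188 - 13 = -1.6684
Step 3: Compute Lagrangian.
L = -3.2256 + 1*-1.6684 = -4.894


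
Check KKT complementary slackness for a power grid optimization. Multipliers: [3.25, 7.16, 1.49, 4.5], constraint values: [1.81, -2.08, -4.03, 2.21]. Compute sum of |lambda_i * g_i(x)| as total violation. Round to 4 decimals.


KKT complementary slackness check:
lambda_1 * g_1 = 3.25 * 1.81 = 5.8825
lambda_2 * g_2 = 7.16 * -2.08 = -14.8928
lambda_3 * g_3 = 1.49 * -4.03 = -6.0047
lambda_4 * g_4 = 4.5 * 2.21 = 9.945
Total violation = 5.8825 + 14.8928 + 6.0047 + 9.945 = 36.725


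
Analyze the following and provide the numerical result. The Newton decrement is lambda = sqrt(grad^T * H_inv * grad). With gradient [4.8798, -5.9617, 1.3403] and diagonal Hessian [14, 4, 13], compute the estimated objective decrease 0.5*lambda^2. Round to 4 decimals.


Step 1: H is diagonal, so H^(-1) * g = [0.3486, -1.4904, 0.1031].
Step 2: g^T H^(-1) g = sum_i g_i^2 / H_ii
  = (4.8798)^2/14 + (-5.9617)^2/4 + (1.3403)^2/13
  = 1.7009 + 8.8855 + 0.1382 = 10.7245
Step 3: Objective decrease = 0.5 * g^T H^(-1) g = 5.3623


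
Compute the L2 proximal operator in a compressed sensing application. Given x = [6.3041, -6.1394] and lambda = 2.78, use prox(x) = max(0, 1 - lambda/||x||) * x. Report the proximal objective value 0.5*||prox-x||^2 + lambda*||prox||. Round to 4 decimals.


Step 1: Compute ||x||.
||x|| = 8.7997
Step 2: Compute scaling factor.
scale = max(0, 1 - 2.78/8.7997) = 0.6841
Step 3: prox(x) = [4.3125, -4.1998]
||prox(x)|| = 6.0197
Step 4: Proximal objective.
0.5*||prox-x||^2 = 3.8642
lambda*||prox|| = 16.7348
Total = 20.5988


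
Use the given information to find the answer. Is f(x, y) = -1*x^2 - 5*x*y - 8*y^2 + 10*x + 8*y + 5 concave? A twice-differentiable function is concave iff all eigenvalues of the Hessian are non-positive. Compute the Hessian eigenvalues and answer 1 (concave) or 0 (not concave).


The Hessian of f(x,y) = -1*x^2 - 5*x*y - 8*y^2 + 10*x + 8*y + 5 is:
H = [[-2, -5], [-5, -16]]
Trace = -2 - 16 = -18
Determinant = -2*-16 - (-5)^2 = 7
Discriminant = (-18)^2 - 4*7 = 296.0
Eigenvalues: lambda_1 = -17.6023, lambda_2 = -0.3977
The function is concave.

1


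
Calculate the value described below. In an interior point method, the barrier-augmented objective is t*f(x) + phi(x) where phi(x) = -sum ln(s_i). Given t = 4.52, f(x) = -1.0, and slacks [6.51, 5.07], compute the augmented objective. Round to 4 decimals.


Step 1: Compute log-barrier.
ln values: [1.8733, 1.6233]
phi = -(1.8733 + 1.6233) = -3.4967
Step 2: Compute augmented objective.
t*f(x) = 4.52*-1.0 = -4.52
Total = -4.52 - 3.4967 = -8.0167


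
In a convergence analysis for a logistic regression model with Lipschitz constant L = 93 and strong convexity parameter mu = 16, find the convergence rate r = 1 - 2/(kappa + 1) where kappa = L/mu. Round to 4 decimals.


Step 1: Compute the condition number.
kappa = L/mu = 93/16 = 5.8125
Step 2: Compute the convergence rate.
r = 1 - 2/(kappa + 1) = 1 - 2*mu/(L + mu) = (L - mu)/(L + mu) = 77/109 = 0.7064


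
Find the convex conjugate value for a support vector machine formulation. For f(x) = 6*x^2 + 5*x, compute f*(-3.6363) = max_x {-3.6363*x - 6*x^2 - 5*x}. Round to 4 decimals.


f*(y) = sup_x {y*x - a*x^2 - b*x} = sup_x {(y-b)*x - a*x^2}
FOC: (y - b) - 2a*x = 0 => x* = (y - b)/(2a)
x* = (-3.6363 - 5)/(2*6) = -0.7197
f*(-3.6363) = (y-b)^2/(4a) = (-3.6363 - 5)^2/(4*6)
= 74.5857/24 = 3.1077


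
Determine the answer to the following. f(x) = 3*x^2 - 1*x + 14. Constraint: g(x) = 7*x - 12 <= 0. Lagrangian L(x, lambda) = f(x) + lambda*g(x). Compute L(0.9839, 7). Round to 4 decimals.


Step 1: Evaluate f(x).
f(0.9839) = 3*0.9839^2 - 1*0.9839 + 14 = 15.9203
Step 2: Evaluate g(x).
g(0.9839) = 7*0.9839 - 12 = -5.1127
Step 3: Compute Lagrangian.
L = 15.9203 + 7*-5.1127 = -19.8686


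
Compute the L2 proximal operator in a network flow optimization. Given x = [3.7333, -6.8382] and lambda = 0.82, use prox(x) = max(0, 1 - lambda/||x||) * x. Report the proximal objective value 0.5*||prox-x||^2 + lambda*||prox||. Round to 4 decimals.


Step 1: Compute ||x||.
||x|| = 7.7909
Step 2: Compute scaling factor.
scale = max(0, 1 - 0.82/7.7909) = 0.8947
Step 3: prox(x) = [3.3404, -6.1185]
||prox(x)|| = 6.9709
Step 4: Proximal objective.
0.5*||prox-x||^2 = 0.3362
lambda*||prox|| = 5.7161
Total = 6.0524


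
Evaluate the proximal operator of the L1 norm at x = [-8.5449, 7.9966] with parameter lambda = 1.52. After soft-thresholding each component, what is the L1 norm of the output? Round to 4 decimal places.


Soft-thresholding with lambda = 1.52:
prox(-8.5449) = sign(-8.5449)*max(|-8.5449| - 1.52, 0) = -7.0249
prox(7.9966) = sign(7.9966)*max(|7.9966| - 1.52, 0) = 6.4766
prox(x) = [-7.0249, 6.4766]
||prox(x)||_1 = 7.0249 + 6.4766 = 13.5015


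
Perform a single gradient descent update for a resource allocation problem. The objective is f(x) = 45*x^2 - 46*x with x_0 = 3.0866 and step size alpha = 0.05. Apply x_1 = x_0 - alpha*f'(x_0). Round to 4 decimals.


We compute the gradient at x_0 and apply the update.
f'(x) = 90*x - 46
f'(3.0866) = 90*3.0866 - 46 = 231.794
x_1 = 3.0866 - 0.05*231.794 = -8.5031


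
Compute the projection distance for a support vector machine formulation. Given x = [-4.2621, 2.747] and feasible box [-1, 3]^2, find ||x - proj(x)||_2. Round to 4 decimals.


Project each component onto [-1, 3].
clip(-4.2621) = -1.0, clip(2.747) = 2.747
Projection = [-1.0, 2.747]
Squared diffs: [10.6413, 0.0]
Distance = sqrt(10.6413) = 3.2621


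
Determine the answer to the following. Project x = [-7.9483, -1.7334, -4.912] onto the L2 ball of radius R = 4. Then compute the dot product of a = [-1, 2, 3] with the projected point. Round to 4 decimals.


Step 1: Compute ||x|| (intermediates to 6 decimals).
||x|| = sqrt((-7.9483)^2 + (-1.7334)^2 + (-4.912)^2) = 9.503046
Step 2: Project.
Since ||x|| > R, scale = R/||x|| = 4/9.503046 = 0.420918, proj(x) = scale * x
proj(x) = [-3.345583, -0.729619, -2.067549]
Step 3: Dot product.
a^T * proj(x) = -1*(-3.345583) + 2*(-0.729619) + 3*(-2.067549) = -4.3163


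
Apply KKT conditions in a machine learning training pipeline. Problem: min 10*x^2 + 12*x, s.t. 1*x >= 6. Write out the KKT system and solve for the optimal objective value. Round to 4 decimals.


Step 1: Try lambda = 0 (constraint inactive).
x_unc = -12/(2*10) = -0.6
Check: 1*-0.6 = -0.6 < 6 -- violated!
Step 2: Constraint must be active: 1*x = 6
x* = 6/1 = 6.0
lambda = (2*10*6.0 + 12)/1 = 132.0
Step 3: Compute optimal value.
f(x*) = 10*6.0^2 + 12*6.0 = 432.0


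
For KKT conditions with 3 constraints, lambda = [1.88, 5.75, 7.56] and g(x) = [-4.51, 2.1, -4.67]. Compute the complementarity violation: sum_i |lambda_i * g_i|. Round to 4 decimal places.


KKT complementary slackness check:
lambda_1 * g_1 = 1.88 * -4.51 = -8.4788
lambda_2 * g_2 = 5.75 * 2.1 = 12.075
lambda_3 * g_3 = 7.56 * -4.67 = -35.3052
Total violation = 8.4788 + 12.075 + 35.3052 = 55.859


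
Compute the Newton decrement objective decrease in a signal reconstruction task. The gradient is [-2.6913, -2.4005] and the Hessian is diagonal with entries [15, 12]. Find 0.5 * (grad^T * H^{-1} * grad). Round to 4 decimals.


Step 1: H is diagonal, so H^(-1) * g = [-0.1794, -0.2].
Step 2: g^T H^(-1) g = sum_i g_i^2 / H_ii
  = (-2.6913)^2/15 + (-2.4005)^2/12
  = 0.4829 + 0.4802 = 0.9631
Step 3: Objective decrease = 0.5 * g^T H^(-1) g = 0.4815


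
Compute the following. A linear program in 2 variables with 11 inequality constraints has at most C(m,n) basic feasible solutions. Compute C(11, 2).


Each vertex corresponds to some choice of n active constraints out of m, so the number of vertices is at most C(m, n) = m! / (n!(m-n)!).
m = 11, n = 2
Numerator: 11 * 10
Denominator: 2! = 2
C(11, 2) = 55


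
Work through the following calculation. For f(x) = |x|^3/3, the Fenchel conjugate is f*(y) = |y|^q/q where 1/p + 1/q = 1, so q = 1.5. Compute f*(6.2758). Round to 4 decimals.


The conjugate exponent q satisfies 1/p + 1/q = 1.
p = 3, so q = 3/(3 - 1) = 1.5
|y|^q = 6.2758^1.5 = 15.7218
f*(6.2758) = 15.7218 / 1.5 = 10.4812


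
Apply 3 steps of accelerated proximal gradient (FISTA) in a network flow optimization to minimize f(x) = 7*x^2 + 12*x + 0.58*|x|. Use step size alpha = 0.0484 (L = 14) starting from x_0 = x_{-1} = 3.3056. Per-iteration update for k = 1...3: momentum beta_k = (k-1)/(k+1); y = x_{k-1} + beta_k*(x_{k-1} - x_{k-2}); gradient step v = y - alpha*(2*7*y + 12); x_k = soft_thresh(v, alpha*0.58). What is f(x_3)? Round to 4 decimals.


FISTA on f(x) = 7*x^2 + 12*x + 0.58*|x|
L = 14, alpha = 0.0484
Iteration 1: beta = 0.0, y = 3.3056 + 0.0*(3.3056 - 3.3056) = 3.3056
  grad(y) = 58.2784, v = y - alpha*grad = 0.4849
  prox(v) = soft_thresh(0.4849, 0.0281) = 0.4569
Iteration 2: beta = 0.3333, y = 0.4569 + 0.3333*(0.4569 - 3.3056) = -0.4927
  grad(y) = 5.1018, v = y - alpha*grad = -0.7397
  prox(v) = soft_thresh(-0.7397, 0.0281) = -0.7116
Iteration 3: beta = 0.5, y = -0.7116 + 0.5*(-0.7116 - 0.4569) = -1.2958
  grad(y) = -6.1412, v = y - alpha*grad = -0.9986
  prox(v) = soft_thresh(-0.9986, 0.0281) = -0.9705
f(x_3) = 7*(-0.9705)^2 + 12*(-0.9705) + 0.58*|-0.9705| = -4.49


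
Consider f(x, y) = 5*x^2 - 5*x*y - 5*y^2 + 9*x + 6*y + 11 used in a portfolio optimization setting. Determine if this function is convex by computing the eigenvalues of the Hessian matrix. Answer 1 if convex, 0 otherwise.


The Hessian of f(x,y) = 5*x^2 - 5*x*y - 5*y^2 + 9*x + 6*y + 11 is:
H = [[10, -5], [-5, -10]]
Trace = 10 - 10 = 0
Determinant = 10*-10 - (-5)^2 = -125
Discriminant = (0)^2 - 4*-125 = 500.0
Eigenvalues: lambda_1 = -11.1803, lambda_2 = 11.1803
The function is not convex.

0


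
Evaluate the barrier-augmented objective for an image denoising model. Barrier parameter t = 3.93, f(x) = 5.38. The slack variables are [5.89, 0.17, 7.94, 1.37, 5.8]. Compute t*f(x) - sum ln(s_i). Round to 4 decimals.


Step 1: Compute log-barrier.
ln values: [1.7733, -1.772, 2.0719, 0.3148, 1.7579]
phi = -(1.7733 - 1.772 + 2.0719 + 0.3148 + 1.7579) = -4.1459
Step 2: Compute augmented objective.
t*f(x) = 3.93*5.38 = 21.1434
Total = 21.1434 - 4.1459 = 16.9975


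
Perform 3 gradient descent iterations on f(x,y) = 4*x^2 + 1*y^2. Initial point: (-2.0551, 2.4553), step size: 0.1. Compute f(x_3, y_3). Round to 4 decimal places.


Gradient descent on f(x,y) = 4*x^2 + 1*y^2.
Starting point: (-2.0551, 2.4553), alpha = 0.1
Step 1: grad_x = 2*4*-2.0551 = -16.4408, grad_y = 2*1*2.4553 = 4.9106
  x_1 = -2.0551 - 0.1*-16.4408 = -0.411
  y_1 = 2.4553 - 0.1*4.9106 = 1.9642
Step 2: grad_x = 2*4*-0.411 = -3.2882, grad_y = 2*1*1.9642 = 3.9285
  x_2 = -0.411 - 0.1*-3.2882 = -0.0822
  y_2 = 1.9642 - 0.1*3.9285 = 1.5714
Step 3: grad_x = 2*4*-0.0822 = -0.6576, grad_y = 2*1*1.5714 = 3.1428
  x_3 = -0.0822 - 0.1*-0.6576 = -0.0164
  y_3 = 1.5714 - 0.1*3.1428 = 1.2571
f(-0.0164, 1.2571) = 4*(-0.0164)^2 + 1*1.2571^2 = 1.5814


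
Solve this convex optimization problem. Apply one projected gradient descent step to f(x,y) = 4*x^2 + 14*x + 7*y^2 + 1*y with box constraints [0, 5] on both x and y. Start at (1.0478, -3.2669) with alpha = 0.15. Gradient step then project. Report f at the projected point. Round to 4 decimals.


Step 1: Compute gradient at (1.0478, -3.2669).
grad_x = 2*4*1.0478 + 14 = 22.3824
grad_y = 2*7*-3.2669 + 1 = -44.7366
Step 2: Gradient step.
x_raw = 1.0478 - 0.15*22.3824 = -2.3096
y_raw = -3.2669 - 0.15*-44.7366 = 3.4436
Step 3: Project onto [0, 5].
x_proj = clip(-2.3096) = 0.0
y_proj = clip(3.4436) = 3.4436
Step 4: Evaluate f.
f(0.0, 3.4436) = 86.4518


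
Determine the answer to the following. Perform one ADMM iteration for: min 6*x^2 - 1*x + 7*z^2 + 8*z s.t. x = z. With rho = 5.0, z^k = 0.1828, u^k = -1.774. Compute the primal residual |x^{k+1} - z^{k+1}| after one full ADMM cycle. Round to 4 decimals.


ADMM iteration with rho = 5.0, z^k = 0.1828, u^k = -1.774
Step 1: x-update.
Minimize 6*x^2 - 1*x + (5.0/2)*(x - 0.1828 - 1.774)^2
FOC: (2*6 + 5.0)*x = 1 + 5.0*(0.1828 + 1.774)
x^{k+1} = 0.6344
Step 2: z-update.
Minimize 7*z^2 + 8*z + (5.0/2)*(0.6344 - z - 1.774)^2
FOC: (2*7 + 5.0)*z = -8 + 5.0*(0.6344 - 1.774)
z^{k+1} = -0.721
Step 3: u-update.
u^{k+1} = -1.774 + 0.6344 + 0.721 = -0.4187
Step 4: Primal residual = |0.6344 + 0.721| = 1.3553


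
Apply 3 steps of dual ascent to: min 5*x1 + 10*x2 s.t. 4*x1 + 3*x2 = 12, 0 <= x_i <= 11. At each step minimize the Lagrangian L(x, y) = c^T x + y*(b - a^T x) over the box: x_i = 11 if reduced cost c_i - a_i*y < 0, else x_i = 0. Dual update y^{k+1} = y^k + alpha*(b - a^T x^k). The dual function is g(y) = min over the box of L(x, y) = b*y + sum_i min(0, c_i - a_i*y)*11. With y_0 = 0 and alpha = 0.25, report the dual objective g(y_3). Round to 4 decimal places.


Dual ascent for LP: min 5*x1 + 10*x2, 4*x1 + 3*x2 = 12, 0 <= x_i <= 11
Step 1: y^k = 0.0, reduced costs: (5.0, 10.0)
  x^k = (0.0, 0.0), subgradient = b - a^T x = 12.0
  y^{k+1} = 0.0 + 0.25*12.0 = 3.0
Step 2: y^k = 3.0, reduced costs: (-7.0, 1.0)
  x^k = (11.0, 0.0), subgradient = b - a^T x = -32.0
  y^{k+1} = 3.0 + 0.25*-32.0 = -5.0
Step 3: y^k = -5.0, reduced costs: (25.0, 25.0)
  x^k = (0.0, 0.0), subgradient = b - a^T x = 12.0
  y^{k+1} = -5.0 + 0.25*12.0 = -2.0
Dual objective at y_3 = -2.0: reduced costs (13.0, 16.0), box minimizer x = (0.0, 0.0)
g(y_3) = b*y + (c1 - a1*y)*x1 + (c2 - a2*y)*x2 = 12*(-2.0) + 13.0*0.0 + 16.0*0.0 = -24.0 + 0.0 + 0.0 = -24.0


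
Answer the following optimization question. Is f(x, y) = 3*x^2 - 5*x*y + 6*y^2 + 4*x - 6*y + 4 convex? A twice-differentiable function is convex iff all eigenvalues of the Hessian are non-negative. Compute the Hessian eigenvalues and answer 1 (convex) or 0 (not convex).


The Hessian of f(x,y) = 3*x^2 - 5*x*y + 6*y^2 + 4*x - 6*y + 4 is:
H = [[6, -5], [-5, 12]]
Trace = 6 + 12 = 18
Determinant = 6*12 - (-5)^2 = 47
Discriminant = (18)^2 - 4*47 = 136.0
Eigenvalues: lambda_1 = 3.169, lambda_2 = 14.831
The function is convex.

1


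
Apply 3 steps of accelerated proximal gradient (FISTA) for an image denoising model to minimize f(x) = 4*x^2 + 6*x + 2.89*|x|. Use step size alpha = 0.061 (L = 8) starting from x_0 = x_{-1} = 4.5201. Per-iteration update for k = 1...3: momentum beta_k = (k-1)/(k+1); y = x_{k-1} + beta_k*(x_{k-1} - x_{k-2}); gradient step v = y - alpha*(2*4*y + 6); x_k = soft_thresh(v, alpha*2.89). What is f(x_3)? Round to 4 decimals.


FISTA on f(x) = 4*x^2 + 6*x + 2.89*|x|
L = 8, alpha = 0.061
Iteration 1: beta = 0.0, y = 4.5201 + 0.0*(4.5201 - 4.5201) = 4.5201
  grad(y) = 42.1608, v = y - alpha*grad = 1.9483
  prox(v) = soft_thresh(1.9483, 0.1763) = 1.772
Iteration 2: beta = 0.3333, y = 1.772 + 0.3333*(1.772 - 4.5201) = 0.856
  grad(y) = 12.8477, v = y - alpha*grad = 0.0723
  prox(v) = soft_thresh(0.0723, 0.1763) = 0.0
Iteration 3: beta = 0.5, y = 0.0 + 0.5*(0.0 - 1.772) = -0.886
  grad(y) = -1.088, v = y - alpha*grad = -0.8196
  prox(v) = soft_thresh(-0.8196, 0.1763) = -0.6433
f(x_3) = 4*(-0.6433)^2 + 6*(-0.6433) + 2.89*|-0.6433| = -0.3452


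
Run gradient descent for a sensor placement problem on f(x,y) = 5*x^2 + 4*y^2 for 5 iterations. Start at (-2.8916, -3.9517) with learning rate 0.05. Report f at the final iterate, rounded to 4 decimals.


Gradient descent on f(x,y) = 5*x^2 + 4*y^2.
Starting point: (-2.8916, -3.9517), alpha = 0.05
Step 1: grad_x = 2*5*-2.8916 = -28.916, grad_y = 2*4*-3.9517 = -31.6136
  x_1 = -2.8916 - 0.05*-28.916 = -1.4458
  y_1 = -3.9517 - 0.05*-31.6136 = -2.371
Step 2: grad_x = 2*5*-1.4458 = -14.458, grad_y = 2*4*-2.371 = -18.9682
  x_2 = -1.4458 - 0.05*-14.458 = -0.7229
  y_2 = -2.371 - 0.05*-18.9682 = -1.4226
Step 3: grad_x = 2*5*-0.7229 = -7.229, grad_y = 2*4*-1.4226 = -11.3809
  x_3 = -0.7229 - 0.05*-7.229 = -0.3615
  y_3 = -1.4226 - 0.05*-11.3809 = -0.8536
Step 4: grad_x = 2*5*-0.3615 = -3.6145, grad_y = 2*4*-0.8536 = -6.8285
  x_4 = -0.3615 - 0.05*-3.6145 = -0.1807
  y_4 = -0.8536 - 0.05*-6.8285 = -0.5121
Step 5: grad_x = 2*5*-0.1807 = -1.8073, grad_y = 2*4*-0.5121 = -4.0971
  x_5 = -0.1807 - 0.05*-1.8073 = -0.0904
  y_5 = -0.5121 - 0.05*-4.0971 = -0.3073
f(-0.0904, -0.3073) = 5*(-0.0904)^2 + 4*(-0.3073)^2 = 0.4185


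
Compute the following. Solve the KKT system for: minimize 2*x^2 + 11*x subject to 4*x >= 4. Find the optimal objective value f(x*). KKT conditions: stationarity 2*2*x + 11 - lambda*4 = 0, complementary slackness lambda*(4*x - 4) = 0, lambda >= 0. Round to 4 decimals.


Step 1: Try lambda = 0 (constraint inactive).
x_unc = -11/(2*2) = -2.75
Check: 4*-2.75 = -11.0 < 4 -- violated!
Step 2: Constraint must be active: 4*x = 4
x* = 4/4 = 1.0
lambda = (2*2*1.0 + 11)/4 = 3.75
Step 3: Compute optimal value.
f(x*) = 2*1.0^2 + 11*1.0 = 13.0


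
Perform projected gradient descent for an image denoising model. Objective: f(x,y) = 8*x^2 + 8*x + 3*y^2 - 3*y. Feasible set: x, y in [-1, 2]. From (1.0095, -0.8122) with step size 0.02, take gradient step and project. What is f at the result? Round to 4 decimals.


Step 1: Compute gradient at (1.0095, -0.8122).
grad_x = 2*8*1.0095 + 8 = 24.152
grad_y = 2*3*-0.8122 - 3 = -7.8732
Step 2: Gradient step.
x_raw = 1.0095 - 0.02*24.152 = 0.5265
y_raw = -0.8122 - 0.02*-7.8732 = -0.6547
Step 3: Project onto [-1, 2].
x_proj = clip(0.5265) = 0.5265
y_proj = clip(-0.6547) = -0.6547
Step 4: Evaluate f.
f(0.5265, -0.6547) = 9.6792


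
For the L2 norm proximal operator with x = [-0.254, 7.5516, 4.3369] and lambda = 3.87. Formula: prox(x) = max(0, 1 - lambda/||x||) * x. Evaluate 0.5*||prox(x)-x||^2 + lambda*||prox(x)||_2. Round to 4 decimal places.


Step 1: Compute ||x||.
||x|| = 8.7121
Step 2: Compute scaling factor.
scale = max(0, 1 - 3.87/8.7121) = 0.5558
Step 3: prox(x) = [-0.1412, 4.1971, 2.4104]
||prox(x)|| = 4.8421
Step 4: Proximal objective.
0.5*||prox-x||^2 = 7.4885
lambda*||prox|| = 18.7389
Total = 26.2272


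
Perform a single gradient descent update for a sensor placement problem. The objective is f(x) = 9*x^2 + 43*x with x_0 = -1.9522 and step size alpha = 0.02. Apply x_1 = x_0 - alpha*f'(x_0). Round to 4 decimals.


We compute the gradient at x_0 and apply the update.
f'(x) = 18*x + 43
f'(-1.9522) = 18*-1.9522 + 43 = 7.8604
x_1 = -1.9522 - 0.02*7.8604 = -2.1094


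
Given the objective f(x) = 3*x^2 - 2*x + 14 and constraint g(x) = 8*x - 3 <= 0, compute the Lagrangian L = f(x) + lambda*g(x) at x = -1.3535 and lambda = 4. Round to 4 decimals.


Step 1: Evaluate f(x).
f(-1.3535) = 3*(-1.3535)^2 - 2*(-1.3535) + 14 = 22.2029
Step 2: Evaluate g(x).
g(-1.3535) = 8*-1.3535 - 3 = -13.828
Step 3: Compute Lagrangian.
L = 22.2029 + 4*-13.828 = -33.1091


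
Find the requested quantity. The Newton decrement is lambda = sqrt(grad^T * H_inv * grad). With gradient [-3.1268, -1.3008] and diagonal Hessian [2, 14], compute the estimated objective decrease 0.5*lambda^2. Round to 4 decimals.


Step 1: H is diagonal, so H^(-1) * g = [-1.5634, -0.0929].
Step 2: g^T H^(-1) g = sum_i g_i^2 / H_ii
  = (-3.1268)^2/2 + (-1.3008)^2/14
  = 4.8884 + 0.1209 = 5.0093
Step 3: Objective decrease = 0.5 * g^T H^(-1) g = 2.5047


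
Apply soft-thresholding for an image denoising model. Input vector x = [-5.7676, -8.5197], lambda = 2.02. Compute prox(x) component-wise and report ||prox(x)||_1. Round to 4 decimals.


Soft-thresholding with lambda = 2.02:
prox(-5.7676) = sign(-5.7676)*max(|-5.7676| - 2.02, 0) = -3.7476
prox(-8.5197) = sign(-8.5197)*max(|-8.5197| - 2.02, 0) = -6.4997
prox(x) = [-3.7476, -6.4997]
||prox(x)||_1 = 3.7476 + 6.4997 = 10.2473


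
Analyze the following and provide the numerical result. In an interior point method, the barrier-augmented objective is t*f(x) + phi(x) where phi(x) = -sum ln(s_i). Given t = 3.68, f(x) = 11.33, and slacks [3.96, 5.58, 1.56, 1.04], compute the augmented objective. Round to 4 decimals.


Step 1: Compute log-barrier.
ln values: [1.3762, 1.7192, 0.4447, 0.0392]
phi = -(1.3762 + 1.7192 + 0.4447 + 0.0392) = -3.5793
Step 2: Compute augmented objective.
t*f(x) = 3.68*11.33 = 41.6944
Total = 41.6944 - 3.5793 = 38.1151


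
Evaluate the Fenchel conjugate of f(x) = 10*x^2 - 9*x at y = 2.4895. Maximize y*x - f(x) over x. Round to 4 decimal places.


f*(y) = sup_x {y*x - a*x^2 - b*x} = sup_x {(y-b)*x - a*x^2}
FOC: (y - b) - 2a*x = 0 => x* = (y - b)/(2a)
x* = (2.4895 + 9)/(2*10) = 0.5745
f*(2.4895) = (y-b)^2/(4a) = (2.4895 + 9)^2/(4*10)
= 132.0086/40 = 3.3002


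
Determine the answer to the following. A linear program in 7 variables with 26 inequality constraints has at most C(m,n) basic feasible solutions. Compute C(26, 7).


Each vertex corresponds to some choice of n active constraints out of m, so the number of vertices is at most C(m, n) = m! / (n!(m-n)!).
m = 26, n = 7
Numerator: 26 * 25 * 24 * 23 * 22 * 21 * 20
Denominator: 7! = 5040
C(26, 7) = 657800


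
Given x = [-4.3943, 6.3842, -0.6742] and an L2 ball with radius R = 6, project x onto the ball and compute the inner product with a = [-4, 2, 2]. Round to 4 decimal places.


Step 1: Compute ||x|| (intermediates to 6 decimals).
||x|| = sqrt((-4.3943)^2 + 6.3842^2 + (-0.6742)^2) = 7.779616
Step 2: Project.
Since ||x|| > R, scale = R/||x|| = 6/7.779616 = 0.771246, proj(x) = scale * x
proj(x) = [-3.389086, 4.923789, -0.519974]
Step 3: Dot product.
a^T * proj(x) = -4*(-3.389086) + 2*4.923789 + 2*(-0.519974) = 22.364


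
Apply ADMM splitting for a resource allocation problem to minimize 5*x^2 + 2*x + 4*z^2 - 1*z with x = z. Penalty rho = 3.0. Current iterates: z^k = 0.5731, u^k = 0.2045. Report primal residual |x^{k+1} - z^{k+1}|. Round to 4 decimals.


ADMM iteration with rho = 3.0, z^k = 0.5731, u^k = 0.2045
Step 1: x-update.
Minimize 5*x^2 + 2*x + (3.0/2)*(x - 0.5731 + 0.2045)^2
FOC: (2*5 + 3.0)*x = -2 + 3.0*(0.5731 - 0.2045)
x^{k+1} = -0.0688
Step 2: z-update.
Minimize 4*z^2 - 1*z + (3.0/2)*(-0.0688 - z + 0.2045)^2
FOC: (2*4 + 3.0)*z = 1 + 3.0*(-0.0688 + 0.2045)
z^{k+1} = 0.1279
Step 3: u-update.
u^{k+1} = 0.2045 - 0.0688 - 0.1279 = 0.0078
Step 4: Primal residual = |-0.0688 - 0.1279| = 0.1967


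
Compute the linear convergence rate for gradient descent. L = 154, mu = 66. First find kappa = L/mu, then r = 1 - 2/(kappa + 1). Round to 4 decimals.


Step 1: Compute the condition number.
kappa = L/mu = 154/66 = 2.3333
Step 2: Compute the convergence rate.
r = 1 - 2/(kappa + 1) = 1 - 2*mu/(L + mu) = (L - mu)/(L + mu) = 88/220 = 0.4


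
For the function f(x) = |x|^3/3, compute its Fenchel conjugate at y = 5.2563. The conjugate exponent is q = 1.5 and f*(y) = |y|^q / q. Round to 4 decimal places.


The conjugate exponent q satisfies 1/p + 1/q = 1.
p = 3, so q = 3/(3 - 1) = 1.5
|y|^q = 5.2563^1.5 = 12.0509
f*(5.2563) = 12.0509 / 1.5 = 8.0339


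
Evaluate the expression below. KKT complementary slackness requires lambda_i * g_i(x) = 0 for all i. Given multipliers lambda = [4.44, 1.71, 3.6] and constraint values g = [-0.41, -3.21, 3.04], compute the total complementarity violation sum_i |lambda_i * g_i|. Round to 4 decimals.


KKT complementary slackness check:
lambda_1 * g_1 = 4.44 * -0.41 = -1.8204
lambda_2 * g_2 = 1.71 * -3.21 = -5.4891
lambda_3 * g_3 = 3.6 * 3.04 = 10.944
Total violation = 1.8204 + 5.4891 + 10.944 = 18.2535


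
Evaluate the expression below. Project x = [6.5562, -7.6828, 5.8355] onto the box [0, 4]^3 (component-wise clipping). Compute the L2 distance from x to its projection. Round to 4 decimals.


Project each component onto [0, 4].
clip(6.5562) = 4.0, clip(-7.6828) = 0.0, clip(5.8355) = 4.0
Projection = [4.0, 0.0, 4.0]
Squared diffs: [6.5342, 59.0254, 3.3691]
Distance = sqrt(68.9287) = 8.3023


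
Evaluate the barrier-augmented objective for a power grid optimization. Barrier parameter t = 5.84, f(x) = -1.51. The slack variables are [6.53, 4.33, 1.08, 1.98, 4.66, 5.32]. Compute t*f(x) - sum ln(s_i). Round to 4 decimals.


Step 1: Compute log-barrier.
ln values: [1.8764, 1.4656, 0.077, 0.6831, 1.539, 1.6715]
phi = -(1.8764 + 1.4656 + 0.077 + 0.6831 + 1.539 + 1.6715) = -7.3125
Step 2: Compute augmented objective.
t*f(x) = 5.84*-1.51 = -8.8184
Total = -8.8184 - 7.3125 = -16.1309


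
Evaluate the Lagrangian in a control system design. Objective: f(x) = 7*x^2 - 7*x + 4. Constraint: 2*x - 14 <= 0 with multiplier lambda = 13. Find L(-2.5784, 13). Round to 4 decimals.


Step 1: Evaluate f(x).
f(-2.5784) = 7*(-2.5784)^2 - 7*(-2.5784) + 4 = 68.5858
Step 2: Evaluate g(x).
g(-2.5784) = 2*-2.5784 - 14 = -19.1568
Step 3: Compute Lagrangian.
L = 68.5858 + 13*-19.1568 = -180.4526


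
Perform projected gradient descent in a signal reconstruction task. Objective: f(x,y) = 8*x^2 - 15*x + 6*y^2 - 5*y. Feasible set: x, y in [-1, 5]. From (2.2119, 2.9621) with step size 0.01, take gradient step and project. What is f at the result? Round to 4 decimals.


Step 1: Compute gradient at (2.2119, 2.9621).
grad_x = 2*8*2.2119 - 15 = 20.3904
grad_y = 2*6*2.9621 - 5 = 30.5452
Step 2: Gradient step.
x_raw = 2.2119 - 0.01*20.3904 = 2.008
y_raw = 2.9621 - 0.01*30.5452 = 2.6566
Step 3: Project onto [-1, 5].
x_proj = clip(2.008) = 2.008
y_proj = clip(2.6566) = 2.6566
Step 4: Evaluate f.
f(2.008, 2.6566) = 31.1999


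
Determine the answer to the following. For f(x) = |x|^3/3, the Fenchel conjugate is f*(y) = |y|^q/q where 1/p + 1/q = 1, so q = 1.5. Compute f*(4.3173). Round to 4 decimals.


The conjugate exponent q satisfies 1/p + 1/q = 1.
p = 3, so q = 3/(3 - 1) = 1.5
|y|^q = 4.3173^1.5 = 8.9705
f*(4.3173) = 8.9705 / 1.5 = 5.9804


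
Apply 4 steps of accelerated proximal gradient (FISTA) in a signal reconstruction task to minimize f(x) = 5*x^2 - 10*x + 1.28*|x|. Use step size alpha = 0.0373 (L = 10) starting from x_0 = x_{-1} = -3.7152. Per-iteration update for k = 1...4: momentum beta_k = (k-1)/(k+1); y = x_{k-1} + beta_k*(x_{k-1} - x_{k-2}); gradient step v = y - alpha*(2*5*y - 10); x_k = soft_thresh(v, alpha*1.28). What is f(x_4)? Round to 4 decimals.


FISTA on f(x) = 5*x^2 - 10*x + 1.28*|x|
L = 10, alpha = 0.0373
Iteration 1: beta = 0.0, y = -3.7152 + 0.0*(-3.7152 + 3.7152) = -3.7152
  grad(y) = -47.152, v = y - alpha*grad = -1.9564
  prox(v) = soft_thresh(-1.9564, 0.0477) = -1.9087
Iteration 2: beta = 0.3333, y = -1.9087 + 0.3333*(-1.9087 + 3.7152) = -1.3065
  grad(y) = -23.0652, v = y - alpha*grad = -0.4462
  prox(v) = soft_thresh(-0.4462, 0.0477) = -0.3984
Iteration 3: beta = 0.5, y = -0.3984 + 0.5*(-0.3984 + 1.9087) = 0.3567
  grad(y) = -6.4332, v = y - alpha*grad = 0.5966
  prox(v) = soft_thresh(0.5966, 0.0477) = 0.5489
Iteration 4: beta = 0.6, y = 0.5489 + 0.6*(0.5489 + 0.3984) = 1.1173
  grad(y) = 1.173, v = y - alpha*grad = 1.0735
  prox(v) = soft_thresh(1.0735, 0.0477) = 1.0258
f(x_4) = 5*1.0258^2 - 10*1.0258 + 1.28*|1.0258| = -3.6836


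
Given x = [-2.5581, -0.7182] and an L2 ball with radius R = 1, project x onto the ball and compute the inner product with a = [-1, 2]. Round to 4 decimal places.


Step 1: Compute ||x|| (intermediates to 6 decimals).
||x|| = sqrt((-2.5581)^2 + (-0.7182)^2) = 2.657007
Step 2: Project.
Since ||x|| > R, scale = R/||x|| = 1/2.657007 = 0.376363, proj(x) = scale * x
proj(x) = [-0.962774, -0.270304]
Step 3: Dot product.
a^T * proj(x) = -1*(-0.962774) + 2*(-0.270304) = 0.4222


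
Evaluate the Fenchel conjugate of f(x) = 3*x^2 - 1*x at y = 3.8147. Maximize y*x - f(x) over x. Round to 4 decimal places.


f*(y) = sup_x {y*x - a*x^2 - b*x} = sup_x {(y-b)*x - a*x^2}
FOC: (y - b) - 2a*x = 0 => x* = (y - b)/(2a)
x* = (3.8147 + 1)/(2*3) = 0.8025
f*(3.8147) = (y-b)^2/(4a) = (3.8147 + 1)^2/(4*3)
= 23.1813/12 = 1.9318


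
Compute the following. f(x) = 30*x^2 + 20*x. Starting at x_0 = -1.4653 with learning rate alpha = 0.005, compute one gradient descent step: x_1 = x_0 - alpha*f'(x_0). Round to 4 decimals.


We compute the gradient at x_0 and apply the update.
f'(x) = 60*x + 20
f'(-1.4653) = 60*-1.4653 + 20 = -67.918
x_1 = -1.4653 - 0.005*-67.918 = -1.1257


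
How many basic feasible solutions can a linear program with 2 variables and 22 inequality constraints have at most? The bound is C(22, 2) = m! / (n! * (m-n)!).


Each vertex corresponds to some choice of n active constraints out of m, so the number of vertices is at most C(m, n) = m! / (n!(m-n)!).
m = 22, n = 2
Numerator: 22 * 21
Denominator: 2! = 2
C(22, 2) = 231


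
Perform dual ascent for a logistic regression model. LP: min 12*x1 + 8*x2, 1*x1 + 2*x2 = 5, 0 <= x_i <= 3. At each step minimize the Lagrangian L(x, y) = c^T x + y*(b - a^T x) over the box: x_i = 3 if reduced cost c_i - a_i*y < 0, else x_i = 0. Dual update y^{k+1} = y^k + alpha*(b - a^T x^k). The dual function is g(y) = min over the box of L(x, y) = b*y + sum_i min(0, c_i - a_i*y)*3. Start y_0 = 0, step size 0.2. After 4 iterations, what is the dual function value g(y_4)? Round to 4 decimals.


Dual ascent for LP: min 12*x1 + 8*x2, 1*x1 + 2*x2 = 5, 0 <= x_i <= 3
Step 1: y^k = 0.0, reduced costs: (12.0, 8.0)
  x^k = (0.0, 0.0), subgradient = b - a^T x = 5.0
  y^{k+1} = 0.0 + 0.2*5.0 = 1.0
Step 2: y^k = 1.0, reduced costs: (11.0, 6.0)
  x^k = (0.0, 0.0), subgradient = b - a^T x = 5.0
  y^{k+1} = 1.0 + 0.2*5.0 = 2.0
Step 3: y^k = 2.0, reduced costs: (10.0, 4.0)
  x^k = (0.0, 0.0), subgradient = b - a^T x = 5.0
  y^{k+1} = 2.0 + 0.2*5.0 = 3.0
Step 4: y^k = 3.0, reduced costs: (9.0, 2.0)
  x^k = (0.0, 0.0), subgradient = b - a^T x = 5.0
  y^{k+1} = 3.0 + 0.2*5.0 = 4.0
Dual objective at y_4 = 4.0: reduced costs (8.0, 0.0), box minimizer x = (0.0, 0.0)
g(y_4) = b*y + (c1 - a1*y)*x1 + (c2 - a2*y)*x2 = 5*4.0 + 8.0*0.0 + 0.0*0.0 = 20.0 + 0.0 + 0.0 = 20.0


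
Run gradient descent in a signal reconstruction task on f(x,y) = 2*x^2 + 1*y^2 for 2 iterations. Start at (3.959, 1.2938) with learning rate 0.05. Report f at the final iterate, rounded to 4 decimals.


Gradient descent on f(x,y) = 2*x^2 + 1*y^2.
Starting point: (3.959, 1.2938), alpha = 0.05
Step 1: grad_x = 2*2*3.959 = 15.836, grad_y = 2*1*1.2938 = 2.5876
  x_1 = 3.959 - 0.05*15.836 = 3.1672
  y_1 = 1.2938 - 0.05*2.5876 = 1.1644
Step 2: grad_x = 2*2*3.1672 = 12.6688, grad_y = 2*1*1.1644 = 2.3288
  x_2 = 3.1672 - 0.05*12.6688 = 2.5338
  y_2 = 1.1644 - 0.05*2.3288 = 1.048
f(2.5338, 1.048) = 2*2.5338^2 + 1*1.048^2 = 13.9381


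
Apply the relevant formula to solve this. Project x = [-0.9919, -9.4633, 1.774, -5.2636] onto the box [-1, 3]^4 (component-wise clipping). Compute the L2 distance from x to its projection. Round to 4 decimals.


Project each component onto [-1, 3].
clip(-0.9919) = -0.9919, clip(-9.4633) = -1.0, clip(1.774) = 1.774, clip(-5.2636) = -1.0
Projection = [-0.9919, -1.0, 1.774, -1.0]
Squared diffs: [0.0, 71.6274, 0.0, 18.1783]
Distance = sqrt(89.8057) = 9.4766


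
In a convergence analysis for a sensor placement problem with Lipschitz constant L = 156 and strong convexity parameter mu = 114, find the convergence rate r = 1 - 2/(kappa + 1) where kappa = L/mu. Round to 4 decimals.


Step 1: Compute the condition number.
kappa = L/mu = 156/114 = 1.3684
Step 2: Compute the convergence rate.
r = 1 - 2/(kappa + 1) = 1 - 2*mu/(L + mu) = (L - mu)/(L + mu) = 42/270 = 0.1556


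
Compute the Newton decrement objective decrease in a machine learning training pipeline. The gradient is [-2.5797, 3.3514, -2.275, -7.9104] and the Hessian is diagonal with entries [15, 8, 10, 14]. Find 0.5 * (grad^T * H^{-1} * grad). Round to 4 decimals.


Step 1: H is diagonal, so H^(-1) * g = [-0.172, 0.4189, -0.2275, -0.565].
Step 2: g^T H^(-1) g = sum_i g_i^2 / H_ii
  = (-2.5797)^2/15 + (3.3514)^2/8 + (-2.275)^2/10 + (-7.9104)^2/14
  = 0.4437 + 1.404 + 0.5176 + 4.4696 = 6.8348
Step 3: Objective decrease = 0.5 * g^T H^(-1) g = 3.4174


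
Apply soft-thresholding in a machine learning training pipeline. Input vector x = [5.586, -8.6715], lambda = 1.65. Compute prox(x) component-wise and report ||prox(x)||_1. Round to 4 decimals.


Soft-thresholding with lambda = 1.65:
prox(5.586) = sign(5.586)*max(|5.586| - 1.65, 0) = 3.936
prox(-8.6715) = sign(-8.6715)*max(|-8.6715| - 1.65, 0) = -7.0215
prox(x) = [3.936, -7.0215]
||prox(x)||_1 = 3.936 + 7.0215 = 10.9575


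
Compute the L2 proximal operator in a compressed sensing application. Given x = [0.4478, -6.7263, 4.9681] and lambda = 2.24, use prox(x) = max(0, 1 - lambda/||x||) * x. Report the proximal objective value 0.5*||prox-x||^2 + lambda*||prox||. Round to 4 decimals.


Step 1: Compute ||x||.
||x|| = 8.3741
Step 2: Compute scaling factor.
scale = max(0, 1 - 2.24/8.3741) = 0.7325
Step 3: prox(x) = [0.328, -4.9271, 3.6392]
||prox(x)|| = 6.1341
Step 4: Proximal objective.
0.5*||prox-x||^2 = 2.5088
lambda*||prox|| = 13.7404
Total = 16.2492


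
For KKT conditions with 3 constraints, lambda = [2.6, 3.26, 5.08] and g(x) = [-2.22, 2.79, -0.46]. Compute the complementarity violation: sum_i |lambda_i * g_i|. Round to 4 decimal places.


KKT complementary slackness check:
lambda_1 * g_1 = 2.6 * -2.22 = -5.772
lambda_2 * g_2 = 3.26 * 2.79 = 9.0954
lambda_3 * g_3 = 5.08 * -0.46 = -2.3368
Total violation = 5.772 + 9.0954 + 2.3368 = 17.2042


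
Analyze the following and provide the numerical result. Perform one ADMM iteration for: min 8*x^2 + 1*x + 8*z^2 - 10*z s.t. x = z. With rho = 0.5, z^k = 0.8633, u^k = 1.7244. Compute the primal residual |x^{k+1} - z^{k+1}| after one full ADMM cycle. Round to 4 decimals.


ADMM iteration with rho = 0.5, z^k = 0.8633, u^k = 1.7244
Step 1: x-update.
Minimize 8*x^2 + 1*x + (0.5/2)*(x - 0.8633 + 1.7244)^2
FOC: (2*8 + 0.5)*x = -1 + 0.5*(0.8633 - 1.7244)
x^{k+1} = -0.0867
Step 2: z-update.
Minimize 8*z^2 - 10*z + (0.5/2)*(-0.0867 - z + 1.7244)^2
FOC: (2*8 + 0.5)*z = 10 + 0.5*(-0.0867 + 1.7244)
z^{k+1} = 0.6557
Step 3: u-update.
u^{k+1} = 1.7244 - 0.0867 - 0.6557 = 0.982
Step 4: Primal residual = |-0.0867 - 0.6557| = 0.7424


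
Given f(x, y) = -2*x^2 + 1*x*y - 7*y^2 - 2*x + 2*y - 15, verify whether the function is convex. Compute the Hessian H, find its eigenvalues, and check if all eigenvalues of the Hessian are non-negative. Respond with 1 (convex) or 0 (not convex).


The Hessian of f(x,y) = -2*x^2 + 1*x*y - 7*y^2 - 2*x + 2*y - 15 is:
H = [[-4, 1], [1, -14]]
Trace = -4 - 14 = -18
Determinant = -4*-14 - (1)^2 = 55
Discriminant = (-18)^2 - 4*55 = 104.0
Eigenvalues: lambda_1 = -14.099, lambda_2 = -3.901
The function is not convex.

0


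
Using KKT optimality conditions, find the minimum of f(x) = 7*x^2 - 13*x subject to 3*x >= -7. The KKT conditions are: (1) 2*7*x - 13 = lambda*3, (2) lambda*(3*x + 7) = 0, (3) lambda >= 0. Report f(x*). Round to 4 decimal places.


Step 1: Try lambda = 0 (constraint inactive).
Stationarity: 2*7*x - 13 = 0
x* = 13/(2*7) = 13/14 = 0.9286 (rounded; the exact value 13/14 is used below)
Check constraint: 3*0.9286 = 2.7858 >= -7 -- satisfied.
Step 2: Compute optimal value.
f(x*) = 7*(13/14)^2 - 13*(13/14) = -6.0357


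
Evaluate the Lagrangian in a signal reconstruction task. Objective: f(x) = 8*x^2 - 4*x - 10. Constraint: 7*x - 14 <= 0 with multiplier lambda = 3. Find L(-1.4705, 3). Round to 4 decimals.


Step 1: Evaluate f(x).
f(-1.4705) = 8*(-1.4705)^2 - 4*(-1.4705) - 10 = 13.181
Step 2: Evaluate g(x).
g(-1.4705) = 7*-1.4705 - 14 = -24.2935
Step 3: Compute Lagrangian.
L = 13.181 + 3*-24.2935 = -59.6995


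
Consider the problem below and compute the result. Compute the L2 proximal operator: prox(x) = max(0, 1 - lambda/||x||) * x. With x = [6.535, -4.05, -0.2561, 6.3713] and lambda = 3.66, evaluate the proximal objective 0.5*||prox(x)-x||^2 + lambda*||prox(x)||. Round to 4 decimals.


Step 1: Compute ||x||.
||x|| = 9.9884
Step 2: Compute scaling factor.
scale = max(0, 1 - 3.66/9.9884) = 0.6336
Step 3: prox(x) = [4.1404, -2.566, -0.1623, 4.0367]
||prox(x)|| = 6.3284
Step 4: Proximal objective.
0.5*||prox-x||^2 = 6.6978
lambda*||prox|| = 23.1619
Total = 29.8597
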